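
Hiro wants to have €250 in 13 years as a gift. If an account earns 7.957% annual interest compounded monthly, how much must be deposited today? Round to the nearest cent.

€89.16

Growth factor = (1 + 0.07957/12)^156 ≈ 2.80385592.
P = 250/2.80385592 ≈ 89.1629.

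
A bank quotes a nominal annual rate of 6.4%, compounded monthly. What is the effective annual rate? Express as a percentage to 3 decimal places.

6.591%

EAR = (1 + 6.4%/12)^12 − 1 = (1 + 0.00533333)^12 − 1.
(1 + 0.00533333)^12 ≈ 1.065911, so EAR ≈ 6.59111%.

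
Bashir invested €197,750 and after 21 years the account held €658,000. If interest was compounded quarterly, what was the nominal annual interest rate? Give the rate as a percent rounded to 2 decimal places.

5.77%

(1 + r/4)^84 = 658,000/197,750 = 3.32743.
1 + r/4 = 3.32743^(1/84) ≈ 1.014415, so r/4 ≈ 0.0144148.
r ≈ 4·0.0144148 = 5.76593%.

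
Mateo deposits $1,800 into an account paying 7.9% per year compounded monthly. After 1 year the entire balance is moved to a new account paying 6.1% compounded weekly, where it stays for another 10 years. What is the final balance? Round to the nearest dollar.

After 1 years at 7.9%: 1,800 × 1.081924169 ≈ 1,947.4635.
Then 10 years at 6.1%: 1,947.4635 × 1.839773546 ≈ 3,582.8918.

$3,583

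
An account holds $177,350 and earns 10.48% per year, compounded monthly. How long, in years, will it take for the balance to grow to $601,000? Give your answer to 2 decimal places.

(1 + 0.00873333)^(12t) = 601,000/177,350 = 3.3888.
12t·ln(1 + 0.00873333) = ln(3.3888); 12t = 1.2205/0.00869542 ≈ 140.3578.
t ≈ 11.6965 years.

11.70 years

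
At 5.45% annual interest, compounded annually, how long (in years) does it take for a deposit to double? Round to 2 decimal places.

(1 + 0.0545)^t = 2.
t = ln 2 / ln(1 + 0.0545) ≈ 0.69315/0.0530667 ≈ 13.0618.

13.06 years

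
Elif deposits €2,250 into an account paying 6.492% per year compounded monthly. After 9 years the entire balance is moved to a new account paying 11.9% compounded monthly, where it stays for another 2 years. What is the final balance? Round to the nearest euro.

€5,106

After 9 years at 6.492%: 2,250 × 1.790876563 ≈ 4,029.4723.
Then 2 years at 11.9%: 4,029.4723 × 1.267222707 ≈ 5,106.2388.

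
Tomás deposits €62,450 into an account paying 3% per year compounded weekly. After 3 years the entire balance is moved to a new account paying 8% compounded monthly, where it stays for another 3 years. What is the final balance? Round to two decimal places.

After 3 years at 3%: 62,450 × 1.0941458885 ≈ 68,329.4107.
Then 3 years at 8%: 68,329.4107 × 1.2702370516 ≈ 86,794.5492.

€86,794.55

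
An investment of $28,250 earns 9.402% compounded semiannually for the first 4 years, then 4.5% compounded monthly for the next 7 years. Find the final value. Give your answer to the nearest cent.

$55,869.14

After 4 years at 9.402%: 28,250 × 1.4441311545 ≈ 40,796.7051.
Then 7 years at 4.5%: 40,796.7051 × 1.3694522569 ≈ 55,869.1399.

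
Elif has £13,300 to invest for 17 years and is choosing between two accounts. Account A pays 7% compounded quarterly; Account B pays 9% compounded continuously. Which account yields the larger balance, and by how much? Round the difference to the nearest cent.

Account A growth factor: (1 + 0.0175)^68 ≈ 3.2534221343; balance ≈ 43,270.5144.
Account B growth factor: e^(0.09·17) = e^1.53 ≈ 4.6181768223; balance ≈ 61,421.7517.
Account B is larger by 18,151.2374.

Account B, by £18,151.24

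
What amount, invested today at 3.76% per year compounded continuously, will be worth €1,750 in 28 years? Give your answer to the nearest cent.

P = A·e^(−rt) = 1,750·e^(−1.0528).
e^(−1.0528) ≈ 0.3489592939, so P ≈ 610.6788.

€610.68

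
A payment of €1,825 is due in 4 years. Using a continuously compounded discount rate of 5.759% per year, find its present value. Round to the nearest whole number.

P = A·e^(−rt) = 1,825·e^(−0.23036).
e^(−0.23036) ≈ 0.7942476219, so P ≈ 1,449.5019.

€1,450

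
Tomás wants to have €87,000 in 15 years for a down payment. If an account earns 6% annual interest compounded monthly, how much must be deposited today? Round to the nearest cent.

€35,450.97

Periodic rate = 6%/12 = 0.005; 180 periods.
P = 87,000/(1 + 0.005)^180 ≈ 87,000/2.4540935622 ≈ 35,450.9711.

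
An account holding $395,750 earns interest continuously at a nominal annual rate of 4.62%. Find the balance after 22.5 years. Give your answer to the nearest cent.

$1,119,102.94

A = P·e^(rt) = 395,750·e^(0.0462·22.5) = 395,750·e^1.0395.
e^1.0395 ≈ 2.827802759438, so A ≈ 1,119,102.9420.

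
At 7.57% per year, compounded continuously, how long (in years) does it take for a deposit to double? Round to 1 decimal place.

9.2 years

e^(0.0757t) = 2, so 0.0757t = ln 2 ≈ 0.69315.
t ≈ 0.69315/0.0757 ≈ 9.1565.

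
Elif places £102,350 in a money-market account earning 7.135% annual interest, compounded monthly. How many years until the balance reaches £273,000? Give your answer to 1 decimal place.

(1 + 0.00594583)^(12t) = 273,000/102,350 = 2.6673.
12t·ln(1 + 0.00594583) = ln(2.6673); 12t = 0.98107/0.00592823 ≈ 165.4919.
t ≈ 13.7910 years.

13.8 years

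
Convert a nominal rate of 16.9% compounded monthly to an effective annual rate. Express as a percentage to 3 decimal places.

18.272%

One year is 12 periods at 0.0140833 each: (1 + 0.0140833)^12 ≈ 1.182725.
EAR = 1.182725 − 1 ≈ 18.27249%.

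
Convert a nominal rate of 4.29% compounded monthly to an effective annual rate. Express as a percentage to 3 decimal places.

4.375%

One year is 12 periods at 0.003575 each: (1 + 0.003575)^12 ≈ 1.043754.
EAR = 1.043754 − 1 ≈ 4.37537%.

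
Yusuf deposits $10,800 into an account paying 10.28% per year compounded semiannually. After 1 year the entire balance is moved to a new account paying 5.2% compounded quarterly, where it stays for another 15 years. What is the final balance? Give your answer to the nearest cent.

Phase 1: 10,800·(1 + 0.0514)^2 ≈ 11,938.7732.
Phase 2: 11,938.7732·(1 + 0.013)^60 ≈ 25,913.5207.

$25,913.52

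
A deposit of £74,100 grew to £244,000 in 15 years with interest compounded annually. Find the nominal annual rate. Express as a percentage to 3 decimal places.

(1 + r)^15 = 244,000/74,100 = 3.29285.
1 + r = 3.29285^(1/15) ≈ 1.082692, so r ≈ 0.0826916.
r ≈ 8.26916%.

8.269%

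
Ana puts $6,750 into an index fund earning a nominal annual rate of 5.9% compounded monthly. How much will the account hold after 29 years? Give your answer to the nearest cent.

$37,201.54

Periodic rate = 5.9%/12 = 0.00491667; periods = 12·29 = 348.
A = 6,750·(1 + 0.059/12)^348 ≈ 6,750·5.5113385684 ≈ 37,201.5353.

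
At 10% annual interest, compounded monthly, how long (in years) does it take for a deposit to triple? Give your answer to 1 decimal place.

11.0 years

(1 + 0.00833333)^(12t) = 3.
12t = ln 3 / ln(1 + 0.00833333) ≈ 1.0986/0.0082988 ≈ 132.3820.
t ≈ 11.0318.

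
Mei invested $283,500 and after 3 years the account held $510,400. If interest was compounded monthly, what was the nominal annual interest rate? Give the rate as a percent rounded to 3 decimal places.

19.760%

(1 + r/12)^36 = 510,400/283,500 = 1.80035.
1 + r/12 = 1.80035^(1/36) ≈ 1.016467, so r/12 ≈ 0.016467.
r ≈ 12·0.016467 = 19.76035%.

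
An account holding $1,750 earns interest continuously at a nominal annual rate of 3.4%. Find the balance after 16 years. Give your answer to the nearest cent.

A = P·e^(rt) = 1,750·e^(0.034·16) = 1,750·e^0.544.
e^0.544 ≈ 1.722884636, so A ≈ 3,015.0481.

$3,015.05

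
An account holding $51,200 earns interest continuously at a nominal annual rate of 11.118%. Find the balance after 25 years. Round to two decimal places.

$824,881.33

A = P·e^(rt) = 51,200·e^(0.11118·25) = 51,200·e^2.7795.
e^2.7795 ≈ 16.1109634521, so A ≈ 824,881.3287.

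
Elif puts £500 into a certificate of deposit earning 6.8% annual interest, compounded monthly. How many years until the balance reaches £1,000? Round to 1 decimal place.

10.2 years

We need (1 + 0.00566667)^(12t) = 2, so 12t = ln 2 / ln 1.005667 ≈ 122.6663.
t ≈ 122.6663/12 = 10.2222 years.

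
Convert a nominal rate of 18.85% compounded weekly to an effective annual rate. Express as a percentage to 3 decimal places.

20.703%

EAR = (1 + 18.85%/52)^52 − 1 = (1 + 0.003625)^52 − 1.
(1 + 0.003625)^52 ≈ 1.207026, so EAR ≈ 20.70256%.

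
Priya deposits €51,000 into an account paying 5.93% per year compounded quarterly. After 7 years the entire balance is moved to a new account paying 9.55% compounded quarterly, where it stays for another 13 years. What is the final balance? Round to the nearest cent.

After 7 years at 5.93%: 51,000 × 1.50991468223 ≈ 77,005.6488.
Then 13 years at 9.55%: 77,005.6488 × 3.41067882497 ≈ 262,641.5357.

€262,641.54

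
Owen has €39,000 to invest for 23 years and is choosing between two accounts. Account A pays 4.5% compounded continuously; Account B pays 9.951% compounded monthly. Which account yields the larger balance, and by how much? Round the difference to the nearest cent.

A: e^(0.045·23) = e^1.035 ≈ 2.81510623562, so 39,000 × 2.81510623562 ≈ 109,789.1432.
B: (1 + 0.0082925)^276 ≈ 9.76976576689, so 39,000 × 9.76976576689 ≈ 381,020.8649.
Difference ≈ 271,231.7217 in favor of B.

Account B, by €271,231.72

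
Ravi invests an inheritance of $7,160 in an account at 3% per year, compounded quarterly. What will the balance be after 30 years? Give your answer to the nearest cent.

Periodic rate = 3%/4 = 0.0075; periods = 4·30 = 120.
A = 7,160·(1 + 0.0075)^120 ≈ 7,160·2.4513570781 ≈ 17,551.7167.

$17,551.72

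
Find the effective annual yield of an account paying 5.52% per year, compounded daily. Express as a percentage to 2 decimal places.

5.67%

One year is 365 periods at 0.000151233 each: (1 + 0.000151233)^365 ≈ 1.056748.
EAR = 1.056748 − 1 ≈ 5.67475%.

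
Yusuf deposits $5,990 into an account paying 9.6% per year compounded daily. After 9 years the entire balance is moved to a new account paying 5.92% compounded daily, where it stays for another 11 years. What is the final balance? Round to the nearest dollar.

After 9 years at 9.6%: 5,990 × 2.3723627465 ≈ 14,210.4529.
Then 11 years at 5.92%: 14,210.4529 × 1.9177395909 ≈ 27,251.9480.

$27,252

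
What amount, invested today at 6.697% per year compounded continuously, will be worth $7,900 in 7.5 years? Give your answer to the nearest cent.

P = A·e^(−rt) = 7,900·e^(−0.502275).
e^(−0.502275) ≈ 0.6051523709, so P ≈ 4,780.7037.

$4,780.70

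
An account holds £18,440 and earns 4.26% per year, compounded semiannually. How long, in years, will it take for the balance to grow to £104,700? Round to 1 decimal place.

41.2 years

(1 + 0.0213)^(2t) = 104,700/18,440 = 5.6779.
2t·ln(1 + 0.0213) = ln(5.6779); 2t = 1.7366/0.0210763 ≈ 82.3947.
t ≈ 41.1973 years.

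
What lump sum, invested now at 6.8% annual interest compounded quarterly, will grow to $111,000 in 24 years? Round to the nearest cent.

$22,004.50

Periodic rate = 6.8%/4 = 0.017; 96 periods.
P = 111,000/(1 + 0.017)^96 ≈ 111,000/5.04442280718 ≈ 22,004.4997.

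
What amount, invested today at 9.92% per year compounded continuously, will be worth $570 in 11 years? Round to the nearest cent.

$191.41

P = A·e^(−rt) = 570·e^(−1.0912).
e^(−1.0912) ≈ 0.335813276, so P ≈ 191.4136.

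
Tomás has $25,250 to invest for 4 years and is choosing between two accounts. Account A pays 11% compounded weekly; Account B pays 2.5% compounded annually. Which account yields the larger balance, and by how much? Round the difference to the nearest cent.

A: (1 + 0.11/52)^208 ≈ 1.5519857976, so 25,250 × 1.5519857976 ≈ 39,187.6414.
B: (1 + 0.025)^4 ≈ 1.1038128906, so 25,250 × 1.1038128906 ≈ 27,871.2755.
Difference ≈ 11,316.3659 in favor of A.

Account A, by $11,316.37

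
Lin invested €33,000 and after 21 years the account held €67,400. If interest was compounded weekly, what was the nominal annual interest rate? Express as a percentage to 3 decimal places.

3.402%

(1 + r/52)^1092 = 67,400/33,000 = 2.04242.
1 + r/52 = 2.04242^(1/1092) ≈ 1.000654, so r/52 ≈ 0.000654186.
r ≈ 52·0.000654186 = 3.40177%.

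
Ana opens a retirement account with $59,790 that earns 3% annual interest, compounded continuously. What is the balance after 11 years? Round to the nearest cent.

A = P·e^(rt) = 59,790·e^(0.03·11) = 59,790·e^0.33.
e^0.33 ≈ 1.3909681285, so A ≈ 83,165.9844.

$83,165.98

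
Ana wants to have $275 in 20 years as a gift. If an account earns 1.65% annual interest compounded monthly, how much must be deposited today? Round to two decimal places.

Growth factor = (1 + 0.001375)^240 ≈ 1.39065288.
P = 275/1.39065288 ≈ 197.7488.

$197.75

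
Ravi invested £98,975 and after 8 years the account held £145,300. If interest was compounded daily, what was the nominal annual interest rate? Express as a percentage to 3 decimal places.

4.799%

The 2920-period growth factor is 145,300/98,975 = 1.46805.
r/365 = 1.46805^(1/2920) − 1 ≈ 0.000131493, so r ≈ 365·0.000131493 = 4.79948%.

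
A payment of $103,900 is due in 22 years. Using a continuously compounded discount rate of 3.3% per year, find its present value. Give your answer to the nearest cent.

$50,271.03

P = A·e^(−rt) = 103,900·e^(−0.726).
e^(−0.726) ≈ 0.483840486468, so P ≈ 50,271.0265.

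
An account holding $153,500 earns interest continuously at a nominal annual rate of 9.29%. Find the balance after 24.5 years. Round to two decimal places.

$1,494,804.29

A = P·e^(rt) = 153,500·e^(0.0929·24.5) = 153,500·e^2.27605.
e^2.27605 ≈ 9.738138691916, so A ≈ 1,494,804.2892.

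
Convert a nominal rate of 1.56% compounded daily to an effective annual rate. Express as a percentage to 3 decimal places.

One year is 365 periods at 0.0000427397 each: (1 + 0.0000427397)^365 ≈ 1.015722.
EAR = 1.015722 − 1 ≈ 1.57220%.

1.572%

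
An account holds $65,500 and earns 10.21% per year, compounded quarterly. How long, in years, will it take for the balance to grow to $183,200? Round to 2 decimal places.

(1 + 0.025525)^(4t) = 183,200/65,500 = 2.7969.
4t·ln(1 + 0.025525) = ln(2.7969); 4t = 1.0285/0.0252047 ≈ 40.8070.
t ≈ 10.2018 years.

10.20 years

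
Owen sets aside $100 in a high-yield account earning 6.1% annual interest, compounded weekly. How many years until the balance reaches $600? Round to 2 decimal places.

29.39 years

(1 + 0.00117308)^(52t) = 600/100 = 6.
52t·ln(1 + 0.00117308) = ln(6); 52t = 1.7918/0.00117239 ≈ 1528.2972.
t ≈ 29.3903 years.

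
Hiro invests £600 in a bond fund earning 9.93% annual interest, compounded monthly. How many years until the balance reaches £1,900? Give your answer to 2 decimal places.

(1 + 0.008275)^(12t) = 1,900/600 = 3.1667.
12t·ln(1 + 0.008275) = ln(3.1667); 12t = 1.1527/0.00824095 ≈ 139.8722.
t ≈ 11.6560 years.

11.66 years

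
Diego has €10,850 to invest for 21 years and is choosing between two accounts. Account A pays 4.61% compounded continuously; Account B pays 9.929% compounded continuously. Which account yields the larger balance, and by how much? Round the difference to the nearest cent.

Account B, by €58,724.31

A: e^(0.0461·21) = e^0.9681 ≈ 2.6329371234, so 10,850 × 2.6329371234 ≈ 28,567.3678.
B: e^(0.09929·21) = e^2.08509 ≈ 8.0453155275, so 10,850 × 8.0453155275 ≈ 87,291.6735.
Difference ≈ 58,724.3057 in favor of B.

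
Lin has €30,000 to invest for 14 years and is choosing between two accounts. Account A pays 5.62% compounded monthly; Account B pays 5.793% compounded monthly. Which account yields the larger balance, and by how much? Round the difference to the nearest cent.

Account B, by €1,604.67

A: (1 + 0.0562/12)^168 ≈ 2.1923265006, so 30,000 × 2.1923265006 ≈ 65,769.7950.
B: (1 + 0.0048275)^168 ≈ 2.245815435, so 30,000 × 2.245815435 ≈ 67,374.4630.
Difference ≈ 1,604.6680 in favor of B.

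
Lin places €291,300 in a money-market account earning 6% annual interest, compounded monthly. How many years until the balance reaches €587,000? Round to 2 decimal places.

11.71 years

(1 + 0.005)^(12t) = 587,000/291,300 = 2.0151.
12t·ln(1 + 0.005) = ln(2.0151); 12t = 0.70067/0.00498754 ≈ 140.4843.
t ≈ 11.7070 years.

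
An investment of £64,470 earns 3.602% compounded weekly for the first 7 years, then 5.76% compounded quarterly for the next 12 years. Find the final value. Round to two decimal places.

£164,765.51

Phase 1: 64,470·(1 + 0.03602/52)^364 ≈ 82,951.2190.
Phase 2: 82,951.2190·(1 + 0.0144)^48 ≈ 164,765.5143.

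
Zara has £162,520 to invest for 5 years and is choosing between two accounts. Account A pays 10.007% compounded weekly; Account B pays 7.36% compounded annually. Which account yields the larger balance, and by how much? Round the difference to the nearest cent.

Account A, by £36,111.98

Account A growth factor: (1 + 0.10007/52)^260 ≈ 1.64850558958; balance ≈ 267,915.1284.
Account B growth factor: (1 + 0.0736)^5 ≈ 1.42630535952; balance ≈ 231,803.1470.
Account A is larger by 36,111.9814.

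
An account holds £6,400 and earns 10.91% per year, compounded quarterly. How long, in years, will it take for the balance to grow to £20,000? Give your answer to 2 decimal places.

10.59 years

(1 + 0.027275)^(4t) = 20,000/6,400 = 3.125.
4t·ln(1 + 0.027275) = ln(3.125); 4t = 1.1394/0.0269097 ≈ 42.3429.
t ≈ 10.5857 years.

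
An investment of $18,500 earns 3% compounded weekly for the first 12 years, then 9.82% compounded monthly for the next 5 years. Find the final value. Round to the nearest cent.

$43,235.80

After 12 years at 3%: 18,500 × 1.4331806338 ≈ 26,513.8417.
Then 5 years at 9.82%: 26,513.8417 × 1.6306877936 ≈ 43,235.7981.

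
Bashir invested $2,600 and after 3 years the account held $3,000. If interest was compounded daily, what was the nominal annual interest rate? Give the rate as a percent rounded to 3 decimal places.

The 1095-period growth factor is 3,000/2,600 = 1.15385.
r/365 = 1.15385^(1/1095) − 1 ≈ 0.000130694, so r ≈ 365·0.000130694 = 4.77034%.

4.770%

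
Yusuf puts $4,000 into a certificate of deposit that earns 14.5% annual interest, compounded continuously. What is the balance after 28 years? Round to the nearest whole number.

A = P·e^(rt) = 4,000·e^(0.145·28) = 4,000·e^4.06.
e^4.06 ≈ 57.974311079, so A ≈ 231,897.2443.

$231,897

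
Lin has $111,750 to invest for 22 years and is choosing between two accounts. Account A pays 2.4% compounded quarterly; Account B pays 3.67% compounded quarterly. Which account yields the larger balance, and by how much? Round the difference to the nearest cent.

Account A growth factor: (1 + 0.006)^88 ≈ 1.69286491156; balance ≈ 189,177.6539.
Account B growth factor: (1 + 0.009175)^88 ≈ 2.23383212769; balance ≈ 249,630.7403.
Account B is larger by 60,453.0864.

Account B, by $60,453.09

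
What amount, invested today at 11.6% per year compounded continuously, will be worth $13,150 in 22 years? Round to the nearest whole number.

P = A·e^(−rt) = 13,150·e^(−2.552).
e^(−2.552) ≈ 0.077925658728, so P ≈ 1,024.7224.

$1,025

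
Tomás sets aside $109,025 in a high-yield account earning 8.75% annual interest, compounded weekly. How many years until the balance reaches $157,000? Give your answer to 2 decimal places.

(1 + 0.00168269)^(52t) = 157,000/109,025 = 1.44.
52t·ln(1 + 0.00168269) = ln(1.44); 52t = 0.36467/0.00168128 ≈ 216.8996.
t ≈ 4.1711 years.

4.17 years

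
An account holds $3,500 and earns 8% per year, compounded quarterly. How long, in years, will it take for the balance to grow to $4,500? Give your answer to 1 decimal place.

3.2 years

We need (1 + 0.02)^(4t) = 1.2857, so 4t = ln 1.2857 / ln 1.02 ≈ 12.6910.
t ≈ 12.6910/4 = 3.1727 years.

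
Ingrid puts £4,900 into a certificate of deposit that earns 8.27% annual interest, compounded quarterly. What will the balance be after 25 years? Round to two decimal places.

Growth factor = (1 + 0.020675)^100 ≈ 7.7401209434.
A ≈ 4,900 × 7.7401209434 ≈ 37,926.5926.

£37,926.59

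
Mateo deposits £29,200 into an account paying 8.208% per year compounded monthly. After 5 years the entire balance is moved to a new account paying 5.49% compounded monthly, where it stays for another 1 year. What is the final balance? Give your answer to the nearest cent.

£46,430.02

Phase 1: 29,200·(1 + 0.00684)^60 ≈ 43,955.2253.
Phase 2: 43,955.2253·(1 + 0.004575)^12 ≈ 46,430.0234.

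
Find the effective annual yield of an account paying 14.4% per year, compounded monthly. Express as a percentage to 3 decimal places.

15.389%

One year is 12 periods at 0.012 each: (1 + 0.012)^12 ≈ 1.153895.
EAR = 1.153895 − 1 ≈ 15.38946%.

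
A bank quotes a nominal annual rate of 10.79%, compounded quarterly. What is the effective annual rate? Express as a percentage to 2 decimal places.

EAR = (1 + 10.79%/4)^4 − 1 = (1 + 0.026975)^4 − 1.
(1 + 0.026975)^4 ≈ 1.112345, so EAR ≈ 11.23449%.

11.23%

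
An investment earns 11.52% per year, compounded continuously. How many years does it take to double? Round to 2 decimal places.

e^(0.1152t) = 2, so 0.1152t = ln 2 ≈ 0.69315.
t ≈ 0.69315/0.1152 ≈ 6.0169.

6.02 years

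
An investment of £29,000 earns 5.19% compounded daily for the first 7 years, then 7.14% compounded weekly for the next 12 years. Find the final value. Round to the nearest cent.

Phase 1: 29,000·(1 + 0.0519/365)^2555 ≈ 41,702.8722.
Phase 2: 41,702.8722·(1 + 0.0714/52)^624 ≈ 98,178.0155.

£98,178.02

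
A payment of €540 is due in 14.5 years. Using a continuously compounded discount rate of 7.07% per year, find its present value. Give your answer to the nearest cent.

P = A·e^(−rt) = 540·e^(−1.02515).
e^(−1.02515) ≈ 0.35874265, so P ≈ 193.7210.

€193.72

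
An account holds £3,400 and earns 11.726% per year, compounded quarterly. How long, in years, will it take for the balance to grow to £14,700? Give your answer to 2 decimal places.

We need (1 + 0.029315)^(4t) = 4.3235, so 4t = ln 4.3235 / ln 1.029315 ≈ 50.6713.
t ≈ 50.6713/4 = 12.6678 years.

12.67 years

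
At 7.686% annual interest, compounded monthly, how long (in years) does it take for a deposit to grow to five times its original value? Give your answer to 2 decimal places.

(1 + 0.006405)^(12t) = 5.
12t = ln 5 / ln(1 + 0.006405) ≈ 1.6094/0.00638458 ≈ 252.0822.
t ≈ 21.0069.

21.01 years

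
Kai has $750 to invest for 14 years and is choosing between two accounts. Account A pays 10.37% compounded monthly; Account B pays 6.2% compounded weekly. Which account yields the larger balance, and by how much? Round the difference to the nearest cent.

Account A growth factor: (1 + 0.1037/12)^168 ≈ 4.244240642; balance ≈ 3,183.1805.
Account B growth factor: (1 + 0.062/52)^728 ≈ 2.380910433; balance ≈ 1,785.6828.
Account A is larger by 1,397.4977.

Account A, by $1,397.50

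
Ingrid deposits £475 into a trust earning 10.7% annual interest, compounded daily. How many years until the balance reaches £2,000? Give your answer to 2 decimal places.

13.44 years

(1 + 0.000293151)^(365t) = 2,000/475 = 4.2105.
365t·ln(1 + 0.000293151) = ln(4.2105); 365t = 1.4376/0.000293108 ≈ 4904.6393.
t ≈ 13.4374 years.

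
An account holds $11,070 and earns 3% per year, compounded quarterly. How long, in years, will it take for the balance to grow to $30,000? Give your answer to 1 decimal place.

33.4 years

We need (1 + 0.0075)^(4t) = 2.71, so 4t = ln 2.71 / ln 1.0075 ≈ 133.4257.
t ≈ 133.4257/4 = 33.3564 years.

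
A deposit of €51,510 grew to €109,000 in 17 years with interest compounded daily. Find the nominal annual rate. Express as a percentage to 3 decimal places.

The 6205-period growth factor is 109,000/51,510 = 2.11609.
r/365 = 2.11609^(1/6205) − 1 ≈ 0.000120809, so r ≈ 365·0.000120809 = 4.40951%.

4.410%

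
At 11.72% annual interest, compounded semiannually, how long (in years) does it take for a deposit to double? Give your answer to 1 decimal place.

(1 + 0.0586)^(2t) = 2.
2t = ln 2 / ln(1 + 0.0586) ≈ 0.69315/0.0569473 ≈ 12.1717.
t ≈ 6.0859.

6.1 years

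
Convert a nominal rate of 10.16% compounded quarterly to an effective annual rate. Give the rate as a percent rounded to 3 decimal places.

EAR = (1 + 10.16%/4)^4 − 1 = (1 + 0.0254)^4 − 1.
(1 + 0.0254)^4 ≈ 1.105537, so EAR ≈ 10.55369%.

10.554%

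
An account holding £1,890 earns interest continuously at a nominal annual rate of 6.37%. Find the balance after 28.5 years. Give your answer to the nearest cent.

A = P·e^(rt) = 1,890·e^(0.0637·28.5) = 1,890·e^1.81545.
e^1.81545 ≈ 6.1438402836, so A ≈ 11,611.8581.

£11,611.86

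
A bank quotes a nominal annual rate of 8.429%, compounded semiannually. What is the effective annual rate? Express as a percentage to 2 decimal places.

8.61%

One year is 2 periods at 0.042145 each: (1 + 0.042145)^2 ≈ 1.086066.
EAR = 1.086066 − 1 ≈ 8.60662%.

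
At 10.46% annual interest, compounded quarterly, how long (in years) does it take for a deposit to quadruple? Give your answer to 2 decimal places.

13.43 years

(1 + 0.02615)^(4t) = 4.
4t = ln 4 / ln(1 + 0.02615) ≈ 1.3863/0.0258139 ≈ 53.7033.
t ≈ 13.4258.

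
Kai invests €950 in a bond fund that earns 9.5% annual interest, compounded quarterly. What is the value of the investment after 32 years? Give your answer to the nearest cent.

Growth factor = (1 + 0.02375)^128 ≈ 20.175350595.
A ≈ 950 × 20.175350595 ≈ 19,166.5831.

€19,166.58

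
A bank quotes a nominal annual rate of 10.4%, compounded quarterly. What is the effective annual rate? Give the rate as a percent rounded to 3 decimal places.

10.813%

EAR = (1 + 10.4%/4)^4 − 1 = (1 + 0.026)^4 − 1.
(1 + 0.026)^4 ≈ 1.108127, so EAR ≈ 10.81268%.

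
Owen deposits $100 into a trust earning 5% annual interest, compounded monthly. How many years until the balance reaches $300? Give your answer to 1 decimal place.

(1 + 0.00416667)^(12t) = 300/100 = 3.
12t·ln(1 + 0.00416667) = ln(3); 12t = 1.0986/0.00415801 ≈ 264.2159.
t ≈ 22.0180 years.

22.0 years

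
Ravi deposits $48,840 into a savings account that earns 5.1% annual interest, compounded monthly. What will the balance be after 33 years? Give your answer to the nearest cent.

$261,905.40

Growth factor = (1 + 0.00425)^396 ≈ 5.36251845571.
A ≈ 48,840 × 5.36251845571 ≈ 261,905.4014.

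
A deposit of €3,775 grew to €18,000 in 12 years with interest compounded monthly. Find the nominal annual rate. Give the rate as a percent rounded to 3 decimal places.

13.087%

The 144-period growth factor is 18,000/3,775 = 4.76821.
r/12 = 4.76821^(1/144) − 1 ≈ 0.0109061, so r ≈ 12·0.0109061 = 13.08728%.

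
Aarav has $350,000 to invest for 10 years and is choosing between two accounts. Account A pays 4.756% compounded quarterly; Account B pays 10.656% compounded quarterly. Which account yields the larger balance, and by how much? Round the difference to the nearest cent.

Account A growth factor: (1 + 0.01189)^40 ≈ 1.60447206693; balance ≈ 561,565.2234.
Account B growth factor: (1 + 0.02664)^40 ≈ 2.862379746847; balance ≈ 1,001,832.9114.
Account B is larger by 440,267.6880.

Account B, by $440,267.69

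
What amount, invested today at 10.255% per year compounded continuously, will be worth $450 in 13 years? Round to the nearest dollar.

$119

P = A·e^(−rt) = 450·e^(−1.33315).
e^(−1.33315) ≈ 0.263645469, so P ≈ 118.6405.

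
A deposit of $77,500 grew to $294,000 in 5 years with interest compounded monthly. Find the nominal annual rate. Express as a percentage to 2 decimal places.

(1 + r/12)^60 = 294,000/77,500 = 3.79355.
1 + r/12 = 3.79355^(1/60) ≈ 1.02247, so r/12 ≈ 0.0224704.
r ≈ 12·0.0224704 = 26.96453%.

26.96%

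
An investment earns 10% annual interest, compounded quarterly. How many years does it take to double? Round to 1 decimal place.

(1 + 0.025)^(4t) = 2.
4t = ln 2 / ln(1 + 0.025) ≈ 0.69315/0.0246926 ≈ 28.0710.
t ≈ 7.0178.

7.0 years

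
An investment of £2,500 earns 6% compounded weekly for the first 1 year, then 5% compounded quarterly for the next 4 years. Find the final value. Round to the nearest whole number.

After 1 years at 6%: 2,500 × 1.06179982 ≈ 2,654.4995.
Then 4 years at 5%: 2,654.4995 × 1.219889548 ≈ 3,238.1963.

£3,238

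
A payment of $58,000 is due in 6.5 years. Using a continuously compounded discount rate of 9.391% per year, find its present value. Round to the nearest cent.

P = A·e^(−rt) = 58,000·e^(−0.610415).
e^(−0.610415) ≈ 0.54312542525, so P ≈ 31,501.2747.

$31,501.27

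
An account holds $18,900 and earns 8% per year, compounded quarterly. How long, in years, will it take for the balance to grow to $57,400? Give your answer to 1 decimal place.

(1 + 0.02)^(4t) = 57,400/18,900 = 3.037.
4t·ln(1 + 0.02) = ln(3.037); 4t = 1.1109/0.0198026 ≈ 56.0977.
t ≈ 14.0244 years.

14.0 years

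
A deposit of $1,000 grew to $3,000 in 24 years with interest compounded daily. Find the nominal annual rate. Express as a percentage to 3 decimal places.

4.578%

The 8760-period growth factor is 3,000/1,000 = 3.
r/365 = 3^(1/8760) − 1 ≈ 0.00012542, so r ≈ 365·0.00012542 = 4.57784%.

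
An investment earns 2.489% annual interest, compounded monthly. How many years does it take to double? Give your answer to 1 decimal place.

27.9 years

(1 + 0.00207417)^(12t) = 2.
12t = ln 2 / ln(1 + 0.00207417) ≈ 0.69315/0.00207202 ≈ 334.5275.
t ≈ 27.8773.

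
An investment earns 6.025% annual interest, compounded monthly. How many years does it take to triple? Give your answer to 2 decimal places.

(1 + 0.00502083)^(12t) = 3.
12t = ln 3 / ln(1 + 0.00502083) ≈ 1.0986/0.00500827 ≈ 219.3596.
t ≈ 18.2800.

18.28 years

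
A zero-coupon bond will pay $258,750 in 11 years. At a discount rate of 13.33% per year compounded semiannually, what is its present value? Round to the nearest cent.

$62,574.55

Growth factor = (1 + 0.06665)^22 ≈ 4.13506774784.
P = 258,750/4.13506774784 ≈ 62,574.5491.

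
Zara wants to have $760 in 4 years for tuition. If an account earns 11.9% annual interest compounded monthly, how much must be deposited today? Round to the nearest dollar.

Periodic rate = 11.9%/12 = 0.00991667; 48 periods.
P = 760/(1 + 0.119/12)^48 ≈ 760/1.60585339 ≈ 473.2686.

$473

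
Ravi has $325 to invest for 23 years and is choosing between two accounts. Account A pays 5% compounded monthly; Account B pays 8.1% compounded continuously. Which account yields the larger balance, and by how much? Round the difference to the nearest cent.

A: (1 + 0.05/12)^276 ≈ 3.150656365, so 325 × 3.150656365 ≈ 1,023.9633.
B: e^(0.081·23) = e^1.863 ≈ 6.443036917, so 325 × 6.443036917 ≈ 2,093.9870.
Difference ≈ 1,070.0237 in favor of B.

Account B, by $1,070.02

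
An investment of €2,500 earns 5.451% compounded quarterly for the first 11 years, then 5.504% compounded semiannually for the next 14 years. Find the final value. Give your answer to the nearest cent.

After 11 years at 5.451%: 2,500 × 1.814048612 ≈ 4,535.1215.
Then 14 years at 5.504%: 4,535.1215 × 2.138592054 ≈ 9,698.7749.

€9,698.77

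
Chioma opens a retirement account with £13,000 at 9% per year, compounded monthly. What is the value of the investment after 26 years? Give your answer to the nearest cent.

£133,782.85

Periodic rate = 9%/12 = 0.0075; periods = 12·26 = 312.
A = 13,000·(1 + 0.0075)^312 ≈ 13,000·10.2909887089 ≈ 133,782.8532.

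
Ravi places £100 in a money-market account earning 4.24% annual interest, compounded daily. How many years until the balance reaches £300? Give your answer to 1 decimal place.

25.9 years

(1 + 0.000116164)^(365t) = 300/100 = 3.
365t·ln(1 + 0.000116164) = ln(3); 365t = 1.0986/0.000116158 ≈ 9457.9428.
t ≈ 25.9122 years.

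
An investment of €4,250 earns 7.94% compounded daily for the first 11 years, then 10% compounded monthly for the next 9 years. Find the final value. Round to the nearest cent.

After 11 years at 7.94%: 4,250 × 2.3948126841 ≈ 10,177.9539.
Then 9 years at 10%: 10,177.9539 × 2.4504476055 ≈ 24,940.5428.

€24,940.54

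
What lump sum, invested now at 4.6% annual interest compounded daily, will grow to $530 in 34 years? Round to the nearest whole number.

$111

Periodic rate = 4.6%/365 = 0.000126027; 12410 periods.
P = 530/(1 + 0.046/365)^12410 ≈ 530/4.77742384 ≈ 110.9385.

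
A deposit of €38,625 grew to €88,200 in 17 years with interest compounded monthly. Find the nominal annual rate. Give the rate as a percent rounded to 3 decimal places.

(1 + r/12)^204 = 88,200/38,625 = 2.2835.
1 + r/12 = 2.2835^(1/204) ≈ 1.004056, so r/12 ≈ 0.00405579.
r ≈ 12·0.00405579 = 4.86694%.

4.867%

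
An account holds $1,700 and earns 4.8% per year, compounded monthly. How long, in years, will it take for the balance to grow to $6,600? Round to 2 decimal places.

(1 + 0.004)^(12t) = 6,600/1,700 = 3.8824.
12t·ln(1 + 0.004) = ln(3.8824); 12t = 1.3564/0.00399202 ≈ 339.7881.
t ≈ 28.3157 years.

28.32 years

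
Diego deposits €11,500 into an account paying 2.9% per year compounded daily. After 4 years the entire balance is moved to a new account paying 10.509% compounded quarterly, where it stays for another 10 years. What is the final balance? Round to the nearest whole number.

Phase 1: 11,500·(1 + 0.029/365)^1460 ≈ 12,914.3930.
Phase 2: 12,914.3930·(1 + 0.0262725)^40 ≈ 36,440.2768.

€36,440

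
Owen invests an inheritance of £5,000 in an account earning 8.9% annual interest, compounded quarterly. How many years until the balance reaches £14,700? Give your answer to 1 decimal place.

We need (1 + 0.02225)^(4t) = 2.94, so 4t = ln 2.94 / ln 1.02225 ≈ 49.0051.
t ≈ 49.0051/4 = 12.2513 years.

12.3 years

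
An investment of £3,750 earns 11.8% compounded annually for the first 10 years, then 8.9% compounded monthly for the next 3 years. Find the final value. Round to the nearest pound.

After 10 years at 11.8%: 3,750 × 3.0508301909 ≈ 11,440.6132.
Then 3 years at 8.9%: 11,440.6132 × 1.3047542953 ≈ 14,927.1892.

£14,927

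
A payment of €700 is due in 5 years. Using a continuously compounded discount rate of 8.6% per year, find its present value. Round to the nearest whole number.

P = A·e^(−rt) = 700·e^(−0.43).
e^(−0.43) ≈ 0.650509095, so P ≈ 455.3564.

€455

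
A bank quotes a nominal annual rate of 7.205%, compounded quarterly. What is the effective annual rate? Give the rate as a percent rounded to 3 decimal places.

One year is 4 periods at 0.0180125 each: (1 + 0.0180125)^4 ≈ 1.07402.
EAR = 1.07402 − 1 ≈ 7.40202%.

7.402%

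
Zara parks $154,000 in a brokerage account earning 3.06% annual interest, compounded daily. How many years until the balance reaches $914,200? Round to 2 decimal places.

58.21 years

(1 + 0.0000838356)^(365t) = 914,200/154,000 = 5.9364.
365t·ln(1 + 0.0000838356) = ln(5.9364); 365t = 1.7811/8.38321e-05 ≈ 21245.9990.
t ≈ 58.2082 years.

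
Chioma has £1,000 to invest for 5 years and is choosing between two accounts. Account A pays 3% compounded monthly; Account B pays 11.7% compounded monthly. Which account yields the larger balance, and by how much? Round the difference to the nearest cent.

A: (1 + 0.0025)^60 ≈ 1.161616782, so 1,000 × 1.161616782 ≈ 1,161.6168.
B: (1 + 0.00975)^60 ≈ 1.789912127, so 1,000 × 1.789912127 ≈ 1,789.9121.
Difference ≈ 628.2953 in favor of B.

Account B, by £628.30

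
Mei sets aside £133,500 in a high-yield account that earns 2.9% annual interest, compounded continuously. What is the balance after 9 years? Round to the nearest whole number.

£173,313

A = P·e^(rt) = 133,500·e^(0.029·9) = 133,500·e^0.261.
e^0.261 ≈ 1.29822766543, so A ≈ 173,313.3933.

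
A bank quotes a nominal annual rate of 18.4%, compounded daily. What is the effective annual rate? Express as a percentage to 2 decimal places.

One year is 365 periods at 0.00050411 each: (1 + 0.00050411)^365 ≈ 1.20196.
EAR = 1.20196 − 1 ≈ 20.19601%.

20.20%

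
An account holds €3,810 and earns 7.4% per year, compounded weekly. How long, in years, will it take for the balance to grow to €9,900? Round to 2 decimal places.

We need (1 + 0.00142308)^(52t) = 2.5984, so 52t = ln 2.5984 / ln 1.001423 ≈ 671.4921.
t ≈ 671.4921/52 = 12.9133 years.

12.91 years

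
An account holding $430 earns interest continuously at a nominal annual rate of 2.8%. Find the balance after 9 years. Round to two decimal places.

A = P·e^(rt) = 430·e^(0.028·9) = 430·e^0.252.
e^0.252 ≈ 1.28659604, so A ≈ 553.2363.

$553.24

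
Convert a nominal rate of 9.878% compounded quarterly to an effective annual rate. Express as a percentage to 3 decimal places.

EAR = (1 + 9.878%/4)^4 − 1 = (1 + 0.024695)^4 − 1.
(1 + 0.024695)^4 ≈ 1.1025, so EAR ≈ 10.24997%.

10.250%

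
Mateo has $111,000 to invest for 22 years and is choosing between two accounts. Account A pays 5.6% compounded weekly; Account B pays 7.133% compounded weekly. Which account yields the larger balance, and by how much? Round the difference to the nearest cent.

Account A growth factor: (1 + 0.056/52)^1144 ≈ 3.42580709208; balance ≈ 380,264.5872.
Account B growth factor: (1 + 0.07133/52)^1144 ≈ 4.79793051453; balance ≈ 532,570.2871.
Account B is larger by 152,305.6999.

Account B, by $152,305.70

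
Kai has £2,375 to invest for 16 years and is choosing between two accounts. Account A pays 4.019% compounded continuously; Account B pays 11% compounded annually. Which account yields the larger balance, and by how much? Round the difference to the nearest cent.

A: e^(0.04019·16) = e^0.64304 ≈ 1.902254953, so 2,375 × 1.902254953 ≈ 4,517.8555.
B: (1 + 0.11)^16 ≈ 5.3108943321, so 2,375 × 5.3108943321 ≈ 12,613.3740.
Difference ≈ 8,095.5185 in favor of B.

Account B, by £8,095.52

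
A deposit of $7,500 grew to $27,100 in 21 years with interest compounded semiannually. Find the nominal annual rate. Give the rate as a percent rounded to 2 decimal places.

6.21%

The 42-period growth factor is 27,100/7,500 = 3.61333.
r/2 = 3.61333^(1/42) − 1 ≈ 0.031059, so r ≈ 2·0.031059 = 6.21180%.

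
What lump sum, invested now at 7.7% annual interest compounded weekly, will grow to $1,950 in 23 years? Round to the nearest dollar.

$332

Growth factor = (1 + 0.077/52)^1196 ≈ 5.8690341.
P = 1,950/5.8690341 ≈ 332.2523.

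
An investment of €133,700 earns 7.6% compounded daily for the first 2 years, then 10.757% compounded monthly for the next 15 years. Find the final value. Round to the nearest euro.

After 2 years at 7.6%: 133,700 × 1.1641418167 ≈ 155,645.7609.
Then 15 years at 10.757%: 155,645.7609 × 4.98463841192 ≈ 775,837.8384.

€775,838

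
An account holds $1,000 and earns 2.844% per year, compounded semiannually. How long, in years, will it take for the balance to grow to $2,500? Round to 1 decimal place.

We need (1 + 0.01422)^(2t) = 2.5, so 2t = ln 2.5 / ln 1.01422 ≈ 64.8938.
t ≈ 64.8938/2 = 32.4469 years.

32.4 years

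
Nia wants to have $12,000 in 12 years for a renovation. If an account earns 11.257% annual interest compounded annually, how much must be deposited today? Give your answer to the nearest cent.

Growth factor = (1 + 0.11257)^12 ≈ 3.5968981647.
P = 12,000/3.5968981647 ≈ 3,336.2079.

$3,336.21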